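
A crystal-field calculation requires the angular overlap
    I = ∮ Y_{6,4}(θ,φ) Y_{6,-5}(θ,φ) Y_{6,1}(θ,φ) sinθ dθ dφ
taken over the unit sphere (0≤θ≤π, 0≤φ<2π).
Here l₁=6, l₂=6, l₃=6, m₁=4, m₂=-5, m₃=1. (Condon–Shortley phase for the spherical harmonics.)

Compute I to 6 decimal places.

Checks pass: Σm=0; 18 even; l₃=6∈[0,12].
(2·6+1)(2·6+1)(2·6+1) = 2197
Δ: 6! 6! 6! / 19! → 1/325909584
sum: t=0:+1/373248000 t=1:−1/1728000 t=2:+1/110592 t=3:−1/46656 t=4:+1/110592 t=5:−1/1728000 t=6:+1/373248000 = -7/1555200
3j²(6 6 6; 0 0 0) = Δ·Π!·Σ² = 400/46189  (sign -1)
sum: t=0:+1/4147200 t=1:−1/10368000 = 1/6912000
3j²(6 6 6; 4 -5 1) = Δ·Π!·Σ² = 189/16796  (sign -1)
combine: 4πI² = 2197·400/46189·189/16796 = 245700/1147619
take √, sign +1: I = 0.13052653

0.130527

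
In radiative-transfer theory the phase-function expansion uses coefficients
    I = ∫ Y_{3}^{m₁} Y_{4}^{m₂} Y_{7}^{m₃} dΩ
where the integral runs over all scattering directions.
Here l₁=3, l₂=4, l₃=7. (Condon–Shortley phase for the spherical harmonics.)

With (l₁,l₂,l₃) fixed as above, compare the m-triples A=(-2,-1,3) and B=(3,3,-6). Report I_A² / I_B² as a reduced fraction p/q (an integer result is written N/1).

84/143

Same 3,4,7: normalisation and zero-m 3j drop out of the ratio.
A: Δ: 0! 6! 8! / 15! → 1/45045; sum: t=0:+1/86400 = 1/86400; 3j²(3 4 7; -2 -1 3) = Δ·Π!·Σ² = 16/715  (sign +1)
B: Δ: 0! 6! 8! / 15! → 1/45045; sum: t=0:+1/3628800 = 1/3628800; 3j²(3 4 7; 3 3 -6) = Δ·Π!·Σ² = 4/105  (sign -1)
I_A²/I_B² = (16/715)/(4/105) = 84/143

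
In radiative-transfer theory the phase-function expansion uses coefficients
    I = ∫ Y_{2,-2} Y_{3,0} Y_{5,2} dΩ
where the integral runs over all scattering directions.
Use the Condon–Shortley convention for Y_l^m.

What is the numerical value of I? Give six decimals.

0.141758

Checks pass: Σm=0; 10 even; l₃=5∈[1,5].
(2·2+1)(2·3+1)(2·5+1) = 385
Δ: 0! 4! 6! / 11! → 1/2310
sum: t=0:+1/144 = 1/144
3j²(2 3 5; 0 0 0) = Δ·Π!·Σ² = 10/231  (sign -1)
sum: t=0:+1/864 = 1/864
3j²(2 3 5; -2 0 2) = Δ·Π!·Σ² = 1/66  (sign -1)
combine: 4πI² = 385·10/231·1/66 = 25/99
take √, sign +1: I = 0.14175797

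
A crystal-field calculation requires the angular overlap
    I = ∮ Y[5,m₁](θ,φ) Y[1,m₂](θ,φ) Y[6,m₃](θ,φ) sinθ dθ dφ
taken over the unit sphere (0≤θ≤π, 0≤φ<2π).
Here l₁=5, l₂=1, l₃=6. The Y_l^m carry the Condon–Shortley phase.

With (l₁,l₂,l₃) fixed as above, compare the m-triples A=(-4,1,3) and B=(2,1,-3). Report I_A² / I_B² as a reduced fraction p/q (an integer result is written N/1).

Shared (l₁,l₂,l₃)=(5,1,6): N and (l;000)² cancel in I_A²/I_B².
A: Δ = 0!·10!·2!/13! = 1/858; Racah Σ t=0..0: t=0:+1/725760 = 1/725760; ⇒ 3j(5 1 6; -4 1 3)² = 1/286, sgn -1
B: Δ = 0!·10!·2!/13! = 1/858; Racah Σ t=0..0: t=0:+1/60480 = 1/60480; ⇒ 3j(5 1 6; 2 1 -3)² = 6/143, sgn -1
I_A²/I_B² = (1/286)/(6/143) = 1/12

1/12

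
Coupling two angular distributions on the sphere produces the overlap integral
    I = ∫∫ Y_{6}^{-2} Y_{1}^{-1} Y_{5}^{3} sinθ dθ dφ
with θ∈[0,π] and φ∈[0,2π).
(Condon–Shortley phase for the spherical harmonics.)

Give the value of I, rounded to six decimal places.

m-sum 0 ✓  L=12 even ✓  5≤5≤7 ✓
Π(2lᵢ+1) = 13×3×11 = 429
triangle coeff Δ(6,1,5) = 1/858
Σ_t [1,1]: t=1:−1/14400 = -1/14400
(3j)²=6/143 [(6 1 5; 0 0 0)], sign=+1
Σ_t [0,0]: t=0:+1/161280 = 1/161280
(3j)²=1/143 [(6 1 5; -2 -1 3)], sign=+1
⇒ 4πI² = 18/143
I = (+1)√(18/143/(4π)) = 0.10008369

0.100084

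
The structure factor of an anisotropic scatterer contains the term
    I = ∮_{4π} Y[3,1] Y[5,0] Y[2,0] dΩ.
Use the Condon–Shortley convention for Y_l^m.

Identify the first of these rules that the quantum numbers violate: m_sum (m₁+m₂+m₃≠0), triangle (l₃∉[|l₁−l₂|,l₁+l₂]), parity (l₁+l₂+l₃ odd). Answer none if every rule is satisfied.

m_sum

Σmᵢ = 1  ✗
l₃∈[|l₁−l₂|,l₁+l₂]=[2,8], have l₃=2
Σlᵢ = 10 ⇒ even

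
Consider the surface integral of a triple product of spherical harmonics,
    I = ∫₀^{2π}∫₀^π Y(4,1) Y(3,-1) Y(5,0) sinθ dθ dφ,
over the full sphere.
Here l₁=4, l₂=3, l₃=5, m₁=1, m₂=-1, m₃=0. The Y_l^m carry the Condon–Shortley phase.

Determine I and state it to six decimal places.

-0.009577

m-sum 0 ✓  L=12 even ✓  1≤5≤7 ✓
Π(2lᵢ+1) = 9×7×11 = 693
triangle coeff Δ(4,3,5) = 1/180180
Σ_t [0,2]: t=0:+1/576 t=1:−1/144 t=2:+1/576 = -1/288
(3j)²=20/1001 [(4 3 5; 0 0 0)], sign=+1
Σ_t [0,2]: t=0:+1/288 t=1:−1/288 t=2:+1/5760 = 1/5760
(3j)²=1/12012 [(4 3 5; 1 -1 0)], sign=-1
⇒ 4πI² = 15/13013
I = (-1)√(15/13013/(4π)) = -0.00957750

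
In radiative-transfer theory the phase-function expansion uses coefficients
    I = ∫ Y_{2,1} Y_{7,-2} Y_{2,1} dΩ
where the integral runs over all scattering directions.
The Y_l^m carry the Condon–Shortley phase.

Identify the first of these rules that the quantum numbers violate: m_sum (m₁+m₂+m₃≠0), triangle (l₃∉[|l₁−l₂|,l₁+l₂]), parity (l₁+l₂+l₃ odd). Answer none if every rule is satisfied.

m₁+m₂+m₃ = 1 − 2 + 1 = 0  ✓
triangle: |2−7|=5 ≤ l₃=2 ≤ 2+7=9  ✗
parity: l₁+l₂+l₃ = 11 is odd

triangle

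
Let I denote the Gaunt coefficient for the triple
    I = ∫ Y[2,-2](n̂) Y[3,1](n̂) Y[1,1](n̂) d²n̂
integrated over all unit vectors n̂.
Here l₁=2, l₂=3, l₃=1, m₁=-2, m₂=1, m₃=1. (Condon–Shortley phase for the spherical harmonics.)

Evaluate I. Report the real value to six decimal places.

-0.082589

Checks pass: Σm=0; 6 even; l₃=1∈[1,5].
(2·2+1)(2·3+1)(2·1+1) = 105
Δ: 4! 0! 2! / 7! → 1/105
sum: t=2:+1/4 = 1/4
3j²(2 3 1; 0 0 0) = Δ·Π!·Σ² = 3/35  (sign -1)
sum: t=4:+1/48 = 1/48
3j²(2 3 1; -2 1 1) = Δ·Π!·Σ² = 1/105  (sign +1)
combine: 4πI² = 105·3/35·1/105 = 3/35
take √, sign -1: I = -0.08258890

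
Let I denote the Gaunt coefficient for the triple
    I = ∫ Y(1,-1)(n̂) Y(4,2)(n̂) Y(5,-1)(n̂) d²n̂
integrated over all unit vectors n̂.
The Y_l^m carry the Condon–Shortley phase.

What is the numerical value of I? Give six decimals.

-0.120286

Rules hold: Σm=0, L=10 even, 3≤5≤5.
N = 3·9·11 = 297
Δ = 0!·2!·8!/11! = 1/495
Racah Σ t=0..0: t=0:+1/576 = 1/576
⇒ 3j(1 4 5; 0 0 0)² = 5/99, sgn -1
Racah Σ t=0..0: t=0:+1/2880 = 1/2880
⇒ 3j(1 4 5; -1 2 -1)² = 2/165, sgn +1
4πI² = N·(3j₀)²·(3jₘ)² = 2/11
I = -1·√(0.181818/4π) = -0.12028562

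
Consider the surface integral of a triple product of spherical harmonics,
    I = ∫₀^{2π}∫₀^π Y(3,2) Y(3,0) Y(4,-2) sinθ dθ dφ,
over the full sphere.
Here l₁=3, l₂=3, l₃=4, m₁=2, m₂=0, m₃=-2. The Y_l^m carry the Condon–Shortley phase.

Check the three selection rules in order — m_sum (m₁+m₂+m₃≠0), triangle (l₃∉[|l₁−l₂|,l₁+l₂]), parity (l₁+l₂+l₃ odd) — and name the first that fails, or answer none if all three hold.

m₁+m₂+m₃ = 2 + 0 − 2 = 0  ✓
triangle: |3−3|=0 ≤ l₃=4 ≤ 3+3=6  ✓
parity: l₁+l₂+l₃ = 10 is even  ✓

none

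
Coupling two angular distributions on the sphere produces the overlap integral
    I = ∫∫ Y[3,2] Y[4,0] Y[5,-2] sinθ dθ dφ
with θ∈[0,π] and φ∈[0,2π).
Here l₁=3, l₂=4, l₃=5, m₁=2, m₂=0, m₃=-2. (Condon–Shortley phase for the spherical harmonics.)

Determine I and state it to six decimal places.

-0.065427

Checks pass: Σm=0; 12 even; l₃=5∈[1,7].
(2·3+1)(2·4+1)(2·5+1) = 693
Δ: 2! 4! 6! / 13! → 1/180180
sum: t=0:+1/576 t=1:−1/144 t=2:+1/576 = -1/288
3j²(3 4 5; 0 0 0) = Δ·Π!·Σ² = 20/1001  (sign +1)
sum: t=0:+1/576 t=1:−1/864 = 1/1728
3j²(3 4 5; 2 0 -2) = Δ·Π!·Σ² = 5/1287  (sign -1)
combine: 4πI² = 693·20/1001·5/1287 = 100/1859
take √, sign -1: I = -0.06542675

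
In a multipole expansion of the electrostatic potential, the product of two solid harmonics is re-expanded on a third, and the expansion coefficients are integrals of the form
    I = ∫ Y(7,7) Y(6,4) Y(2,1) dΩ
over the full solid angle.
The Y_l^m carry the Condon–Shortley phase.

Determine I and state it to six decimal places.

0.000000

7 + 4 + 1 = 12 ≠ 0: azimuthal integral kills it; I = 0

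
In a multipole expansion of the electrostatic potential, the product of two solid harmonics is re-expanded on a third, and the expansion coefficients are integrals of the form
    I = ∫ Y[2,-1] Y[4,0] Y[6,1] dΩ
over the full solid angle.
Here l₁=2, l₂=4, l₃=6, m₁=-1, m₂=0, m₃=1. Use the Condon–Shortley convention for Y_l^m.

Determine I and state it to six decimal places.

Rules hold: Σm=0, L=12 even, 2≤6≤6.
N = 5·9·13 = 585
Δ = 0!·4!·8!/13! = 1/6435
Racah Σ t=0..0: t=0:+1/2304 = 1/2304
⇒ 3j(2 4 6; 0 0 0)² = 5/143, sgn +1
Racah Σ t=0..0: t=0:+1/3456 = 1/3456
⇒ 3j(2 4 6; -1 0 1)² = 35/1287, sgn -1
4πI² = N·(3j₀)²·(3jₘ)² = 875/1573
I = -1·√(0.556262/4π) = -0.21039467

-0.210395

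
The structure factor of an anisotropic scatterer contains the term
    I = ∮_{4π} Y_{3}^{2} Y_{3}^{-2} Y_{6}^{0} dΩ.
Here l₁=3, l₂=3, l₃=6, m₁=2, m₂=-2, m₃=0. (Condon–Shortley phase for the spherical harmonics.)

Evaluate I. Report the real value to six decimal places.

0.071126

m-sum 0 ✓  L=12 even ✓  0≤6≤6 ✓
Π(2lᵢ+1) = 7×7×13 = 637
triangle coeff Δ(3,3,6) = 1/12012
Σ_t [0,0]: t=0:+1/1296 = 1/1296
(3j)²=100/3003 [(3 3 6; 0 0 0)], sign=+1
Σ_t [0,0]: t=0:+1/14400 = 1/14400
(3j)²=3/1001 [(3 3 6; 2 -2 0)], sign=+1
⇒ 4πI² = 100/1573
I = (+1)√(100/1573/(4π)) = 0.07112638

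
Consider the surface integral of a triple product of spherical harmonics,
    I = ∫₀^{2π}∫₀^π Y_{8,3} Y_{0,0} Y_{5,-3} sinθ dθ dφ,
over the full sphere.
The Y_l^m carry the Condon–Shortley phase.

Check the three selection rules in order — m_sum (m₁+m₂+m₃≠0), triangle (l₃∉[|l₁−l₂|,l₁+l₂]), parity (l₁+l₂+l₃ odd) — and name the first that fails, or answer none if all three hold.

azimuthal sum: 3 + 0 − 3 = 0  ✓
8 ≤ 5 ≤ 8 (triangle on l)  ✗
L = 8 + 0 + 5 = 13 (odd)

triangle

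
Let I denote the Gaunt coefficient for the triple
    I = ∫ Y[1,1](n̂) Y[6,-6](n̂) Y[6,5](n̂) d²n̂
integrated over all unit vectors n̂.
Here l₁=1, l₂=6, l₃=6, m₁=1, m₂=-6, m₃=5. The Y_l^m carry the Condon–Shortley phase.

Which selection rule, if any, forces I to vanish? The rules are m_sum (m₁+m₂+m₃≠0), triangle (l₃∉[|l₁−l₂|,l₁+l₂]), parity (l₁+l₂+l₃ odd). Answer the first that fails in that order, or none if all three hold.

m₁+m₂+m₃ = 1 − 6 + 5 = 0  ✓
triangle: |1−6|=5 ≤ l₃=6 ≤ 1+6=7  ✓
parity: l₁+l₂+l₃ = 13 is odd  ✗

parity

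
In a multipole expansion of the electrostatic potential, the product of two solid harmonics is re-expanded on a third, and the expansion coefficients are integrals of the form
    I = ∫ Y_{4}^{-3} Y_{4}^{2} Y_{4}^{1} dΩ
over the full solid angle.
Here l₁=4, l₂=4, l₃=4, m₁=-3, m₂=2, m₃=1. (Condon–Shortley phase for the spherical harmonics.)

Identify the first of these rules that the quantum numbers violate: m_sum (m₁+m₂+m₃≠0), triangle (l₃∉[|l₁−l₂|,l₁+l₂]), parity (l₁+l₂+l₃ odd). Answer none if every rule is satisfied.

m₁+m₂+m₃ = -3 + 2 + 1 = 0  ✓
triangle: |4−4|=0 ≤ l₃=4 ≤ 4+4=8  ✓
parity: l₁+l₂+l₃ = 12 is even  ✓

none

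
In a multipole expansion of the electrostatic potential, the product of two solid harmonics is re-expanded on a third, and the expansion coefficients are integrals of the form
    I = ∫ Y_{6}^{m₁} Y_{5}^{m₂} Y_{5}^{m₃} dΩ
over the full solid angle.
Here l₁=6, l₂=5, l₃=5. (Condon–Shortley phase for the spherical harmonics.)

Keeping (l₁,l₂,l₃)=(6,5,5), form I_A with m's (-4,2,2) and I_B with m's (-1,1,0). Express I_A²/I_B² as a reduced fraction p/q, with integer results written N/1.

l's match ⇒ only the (l;m) 3-j factors differ between A and B.
A: triangle coeff Δ(6,5,5) = 1/28588560; Σ_t [4,6]: t=4:+1/207360 t=5:−1/57600 t=6:+1/207360 = -1/129600; (3j)²=168/12155 [(6 5 5; -4 2 2)], sign=+1
B: triangle coeff Δ(6,5,5) = 1/28588560; Σ_t [2,6]: t=2:+1/138240 t=3:−1/10368 t=4:+1/6912 t=5:−1/34560 t=6:+1/2073600 = 7/259200; (3j)²=28/7293 [(6 5 5; -1 1 0)], sign=-1
I_A²/I_B² = (168/12155)/(28/7293) = 18/5

18/5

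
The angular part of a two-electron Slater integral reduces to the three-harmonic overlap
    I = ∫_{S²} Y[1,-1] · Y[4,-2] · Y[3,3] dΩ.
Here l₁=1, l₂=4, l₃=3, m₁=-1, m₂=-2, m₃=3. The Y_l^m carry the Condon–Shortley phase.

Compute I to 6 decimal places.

0.061558

m-sum 0 ✓  L=8 even ✓  3≤3≤5 ✓
Π(2lᵢ+1) = 3×9×7 = 189
triangle coeff Δ(1,4,3) = 1/252
Σ_t [1,1]: t=1:−1/36 = -1/36
(3j)²=4/63 [(1 4 3; 0 0 0)], sign=+1
Σ_t [2,2]: t=2:+1/1440 = 1/1440
(3j)²=1/252 [(1 4 3; -1 -2 3)], sign=+1
⇒ 4πI² = 1/21
I = (+1)√(1/21/(4π)) = 0.06155813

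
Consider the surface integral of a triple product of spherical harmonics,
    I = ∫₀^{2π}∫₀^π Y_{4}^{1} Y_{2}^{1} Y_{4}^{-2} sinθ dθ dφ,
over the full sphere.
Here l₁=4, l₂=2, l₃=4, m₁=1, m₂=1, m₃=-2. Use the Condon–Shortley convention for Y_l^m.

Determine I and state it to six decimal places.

0.127700

Rules hold: Σm=0, L=10 even, 2≤4≤6.
N = 9·5·9 = 405
Δ = 2!·6!·2!/11! = 1/13860
Racah Σ t=0..2: t=0:+1/192 t=1:−1/36 t=2:+1/192 = -5/288
⇒ 3j(4 2 4; 0 0 0)² = 20/693, sgn -1
Racah Σ t=1..2: t=1:−1/96 t=2:+1/240 = -1/160
⇒ 3j(4 2 4; 1 1 -2)² = 27/1540, sgn -1
4πI² = N·(3j₀)²·(3jₘ)² = 1215/5929
I = +1·√(0.204925/4π) = 0.12770047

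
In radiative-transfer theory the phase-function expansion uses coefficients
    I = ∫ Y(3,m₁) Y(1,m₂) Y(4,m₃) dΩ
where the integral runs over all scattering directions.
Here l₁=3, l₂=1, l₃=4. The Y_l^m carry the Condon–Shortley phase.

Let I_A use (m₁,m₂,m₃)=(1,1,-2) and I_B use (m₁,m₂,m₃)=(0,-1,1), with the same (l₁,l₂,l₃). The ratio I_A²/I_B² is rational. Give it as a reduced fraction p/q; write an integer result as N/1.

l's match ⇒ only the (l;m) 3-j factors differ between A and B.
A: triangle coeff Δ(3,1,4) = 1/252; Σ_t [0,0]: t=0:+1/96 = 1/96; (3j)²=5/84 [(3 1 4; 1 1 -2)], sign=+1
B: triangle coeff Δ(3,1,4) = 1/252; Σ_t [0,0]: t=0:+1/72 = 1/72; (3j)²=5/126 [(3 1 4; 0 -1 1)], sign=-1
I_A²/I_B² = (5/84)/(5/126) = 3/2

3/2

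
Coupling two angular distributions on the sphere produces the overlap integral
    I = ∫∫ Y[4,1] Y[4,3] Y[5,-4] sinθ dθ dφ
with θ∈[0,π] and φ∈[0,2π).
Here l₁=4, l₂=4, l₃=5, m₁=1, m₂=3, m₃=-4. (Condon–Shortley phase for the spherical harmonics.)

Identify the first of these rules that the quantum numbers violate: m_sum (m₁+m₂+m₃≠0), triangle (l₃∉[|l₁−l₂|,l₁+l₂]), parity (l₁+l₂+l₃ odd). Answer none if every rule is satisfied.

parity

azimuthal sum: 1 + 3 − 4 = 0  ✓
0 ≤ 5 ≤ 8 (triangle on l)  ✓
L = 4 + 4 + 5 = 13 (odd)  ✗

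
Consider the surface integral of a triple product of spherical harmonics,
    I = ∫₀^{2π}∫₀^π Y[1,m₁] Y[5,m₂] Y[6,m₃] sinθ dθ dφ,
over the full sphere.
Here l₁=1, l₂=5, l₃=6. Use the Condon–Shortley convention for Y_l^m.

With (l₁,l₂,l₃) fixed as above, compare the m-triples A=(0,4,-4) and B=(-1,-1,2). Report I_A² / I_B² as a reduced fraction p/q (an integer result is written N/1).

5/7

l's match ⇒ only the (l;m) 3-j factors differ between A and B.
A: triangle coeff Δ(1,5,6) = 1/858; Σ_t [0,0]: t=0:+1/362880 = 1/362880; (3j)²=10/429 [(1 5 6; 0 4 -4)], sign=+1
B: triangle coeff Δ(1,5,6) = 1/858; Σ_t [0,0]: t=0:+1/34560 = 1/34560; (3j)²=14/429 [(1 5 6; -1 -1 2)], sign=+1
I_A²/I_B² = (10/429)/(14/429) = 5/7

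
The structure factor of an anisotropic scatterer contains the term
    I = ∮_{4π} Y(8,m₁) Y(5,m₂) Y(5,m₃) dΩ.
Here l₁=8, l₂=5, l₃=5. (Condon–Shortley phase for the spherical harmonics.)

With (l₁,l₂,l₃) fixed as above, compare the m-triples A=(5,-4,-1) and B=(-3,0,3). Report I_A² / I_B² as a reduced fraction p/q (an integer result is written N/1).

l's match ⇒ only the (l;m) 3-j factors differ between A and B.
A: triangle coeff Δ(8,5,5) = 1/37413090; Σ_t [0,1]: t=0:+1/29030400 t=1:−1/14515200 = -1/29030400; (3j)²=12/1615 [(8 5 5; 5 -4 -1)], sign=-1
B: triangle coeff Δ(8,5,5) = 1/37413090; Σ_t [3,5]: t=3:−1/58060800 t=4:+1/2903040 t=5:−1/2073600 = -1/6451200; (3j)²=15/4199 [(8 5 5; -3 0 3)], sign=-1
I_A²/I_B² = (12/1615)/(15/4199) = 52/25

52/25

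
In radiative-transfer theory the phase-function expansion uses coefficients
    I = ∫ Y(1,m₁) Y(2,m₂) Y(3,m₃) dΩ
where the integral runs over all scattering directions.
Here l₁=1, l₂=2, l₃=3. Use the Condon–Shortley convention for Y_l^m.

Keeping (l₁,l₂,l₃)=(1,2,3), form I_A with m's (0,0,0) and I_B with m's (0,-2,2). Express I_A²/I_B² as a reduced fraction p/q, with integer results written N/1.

9/5

l's match ⇒ only the (l;m) 3-j factors differ between A and B.
A: triangle coeff Δ(1,2,3) = 1/105; Σ_t [0,0]: t=0:+1/4 = 1/4; (3j)²=3/35 [(1 2 3; 0 0 0)], sign=-1
B: triangle coeff Δ(1,2,3) = 1/105; Σ_t [0,0]: t=0:+1/24 = 1/24; (3j)²=1/21 [(1 2 3; 0 -2 2)], sign=-1
I_A²/I_B² = (3/35)/(1/21) = 9/5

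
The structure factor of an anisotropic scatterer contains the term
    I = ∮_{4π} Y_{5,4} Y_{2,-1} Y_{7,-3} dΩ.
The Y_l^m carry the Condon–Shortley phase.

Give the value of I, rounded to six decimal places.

Rules hold: Σm=0, L=14 even, 3≤7≤7.
N = 11·5·15 = 825
Δ = 0!·10!·4!/15! = 1/15015
Racah Σ t=0..0: t=0:+1/57600 = 1/57600
⇒ 3j(5 2 7; 0 0 0)² = 21/715, sgn -1
Racah Σ t=0..0: t=0:+1/2177280 = 1/2177280
⇒ 3j(5 2 7; 4 -1 -3)² = 8/3003, sgn +1
4πI² = N·(3j₀)²·(3jₘ)² = 120/1859
I = -1·√(0.0645508/4π) = -0.07167142

-0.071671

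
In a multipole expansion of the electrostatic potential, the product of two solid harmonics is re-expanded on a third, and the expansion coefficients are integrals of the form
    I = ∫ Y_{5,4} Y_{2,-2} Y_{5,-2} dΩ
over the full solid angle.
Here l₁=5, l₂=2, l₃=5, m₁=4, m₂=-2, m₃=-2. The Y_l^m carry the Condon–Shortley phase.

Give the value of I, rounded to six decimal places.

-0.137240

Rules hold: Σm=0, L=12 even, 3≤5≤7.
N = 11·5·11 = 605
Δ = 2!·8!·2!/13! = 1/38610
Racah Σ t=0..2: t=0:+1/2880 t=1:−1/576 t=2:+1/2880 = -1/960
⇒ 3j(5 2 5; 0 0 0)² = 10/429, sgn +1
Racah Σ t=0..0: t=0:+1/20160 = 1/20160
⇒ 3j(5 2 5; 4 -2 -2)² = 12/715, sgn -1
4πI² = N·(3j₀)²·(3jₘ)² = 40/169
I = -1·√(0.236686/4π) = -0.13724032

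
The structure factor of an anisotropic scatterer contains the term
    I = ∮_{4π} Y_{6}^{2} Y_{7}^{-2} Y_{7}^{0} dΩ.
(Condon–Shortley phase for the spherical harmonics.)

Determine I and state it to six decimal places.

-0.073859

m-sum 0 ✓  L=20 even ✓  1≤7≤13 ✓
Π(2lᵢ+1) = 13×15×15 = 2925
triangle coeff Δ(6,7,7) = 1/2444321880
Σ_t [0,6]: t=0:+1/2612736000 t=1:−1/20736000 t=2:+1/1658880 t=3:−1/746496 t=4:+1/1658880 t=5:−1/20736000 t=6:+1/2612736000 = -1/4354560
(3j)²=1000/138567 [(6 7 7; 0 0 0)], sign=+1
Σ_t [0,4]: t=0:+1/24883200 t=1:−1/2488320 t=2:+1/1658880 t=3:−1/6220800 t=4:+1/174182400 = 1/11612160
(3j)²=150/46189 [(6 7 7; 2 -2 0)], sign=-1
⇒ 4πI² = 11250000/164109517
I = (-1)√(11250000/164109517/(4π)) = -0.07385917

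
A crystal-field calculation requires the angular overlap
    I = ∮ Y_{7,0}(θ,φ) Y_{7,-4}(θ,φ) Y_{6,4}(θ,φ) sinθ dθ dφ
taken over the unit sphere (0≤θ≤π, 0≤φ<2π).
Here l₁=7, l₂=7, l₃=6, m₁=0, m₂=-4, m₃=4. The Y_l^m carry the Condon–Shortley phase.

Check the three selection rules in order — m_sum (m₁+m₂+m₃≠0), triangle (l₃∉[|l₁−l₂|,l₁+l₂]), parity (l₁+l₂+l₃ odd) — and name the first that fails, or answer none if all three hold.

none

m₁+m₂+m₃ = 0 − 4 + 4 = 0  ✓
triangle: |7−7|=0 ≤ l₃=6 ≤ 7+7=14  ✓
parity: l₁+l₂+l₃ = 20 is even  ✓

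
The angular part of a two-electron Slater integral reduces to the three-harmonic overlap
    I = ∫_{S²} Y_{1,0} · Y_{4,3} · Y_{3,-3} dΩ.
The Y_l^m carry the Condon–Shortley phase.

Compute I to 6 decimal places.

Rules hold: Σm=0, L=8 even, 3≤3≤5.
N = 3·9·7 = 189
Δ = 2!·0!·6!/9! = 1/252
Racah Σ t=1..1: t=1:−1/36 = -1/36
⇒ 3j(1 4 3; 0 0 0)² = 4/63, sgn +1
Racah Σ t=1..1: t=1:−1/720 = -1/720
⇒ 3j(1 4 3; 0 3 -3)² = 1/36, sgn -1
4πI² = N·(3j₀)²·(3jₘ)² = 1/3
I = -1·√(0.333333/4π) = -0.16286750

-0.162868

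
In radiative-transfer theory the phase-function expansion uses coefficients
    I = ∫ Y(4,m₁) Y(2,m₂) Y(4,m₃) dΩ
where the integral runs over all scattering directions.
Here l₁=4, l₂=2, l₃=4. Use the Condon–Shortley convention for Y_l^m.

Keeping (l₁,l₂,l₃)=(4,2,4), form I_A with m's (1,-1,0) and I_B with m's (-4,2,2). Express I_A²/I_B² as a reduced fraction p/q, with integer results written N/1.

Same 4,2,4: normalisation and zero-m 3j drop out of the ratio.
A: Δ: 2! 6! 2! / 11! → 1/13860; sum: t=0:+1/72 t=1:−1/96 = 1/288; 3j²(4 2 4; 1 -1 0) = Δ·Π!·Σ² = 1/462  (sign +1)
B: Δ: 2! 6! 2! / 11! → 1/13860; sum: t=2:+1/2880 = 1/2880; 3j²(4 2 4; -4 2 2) = Δ·Π!·Σ² = 2/165  (sign +1)
I_A²/I_B² = (1/462)/(2/165) = 5/28

5/28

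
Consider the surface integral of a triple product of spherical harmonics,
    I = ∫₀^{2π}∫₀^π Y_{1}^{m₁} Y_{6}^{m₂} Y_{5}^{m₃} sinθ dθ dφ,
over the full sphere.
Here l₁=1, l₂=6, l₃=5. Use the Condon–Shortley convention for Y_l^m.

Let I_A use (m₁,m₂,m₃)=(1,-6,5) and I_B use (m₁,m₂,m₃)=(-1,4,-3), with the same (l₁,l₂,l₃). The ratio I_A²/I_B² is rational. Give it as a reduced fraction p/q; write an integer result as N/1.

22/15

Shared (l₁,l₂,l₃)=(1,6,5): N and (l;000)² cancel in I_A²/I_B².
A: Δ = 2!·0!·10!/13! = 1/858; Racah Σ t=0..0: t=0:+1/7257600 = 1/7257600; ⇒ 3j(1 6 5; 1 -6 5)² = 1/13, sgn +1
B: Δ = 2!·0!·10!/13! = 1/858; Racah Σ t=2..2: t=2:+1/161280 = 1/161280; ⇒ 3j(1 6 5; -1 4 -3)² = 15/286, sgn +1
I_A²/I_B² = (1/13)/(15/286) = 22/15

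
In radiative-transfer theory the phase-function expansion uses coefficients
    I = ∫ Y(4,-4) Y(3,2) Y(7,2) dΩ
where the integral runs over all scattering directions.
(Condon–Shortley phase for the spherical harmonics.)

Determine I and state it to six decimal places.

0.020214

m-sum 0 ✓  L=14 even ✓  1≤7≤7 ✓
Π(2lᵢ+1) = 9×7×15 = 945
triangle coeff Δ(4,3,7) = 1/45045
Σ_t [0,0]: t=0:+1/20736 = 1/20736
(3j)²=35/1287 [(4 3 7; 0 0 0)], sign=-1
Σ_t [0,0]: t=0:+1/4838400 = 1/4838400
(3j)²=1/5005 [(4 3 7; -4 2 2)], sign=-1
⇒ 4πI² = 105/20449
I = (+1)√(105/20449/(4π)) = 0.02021407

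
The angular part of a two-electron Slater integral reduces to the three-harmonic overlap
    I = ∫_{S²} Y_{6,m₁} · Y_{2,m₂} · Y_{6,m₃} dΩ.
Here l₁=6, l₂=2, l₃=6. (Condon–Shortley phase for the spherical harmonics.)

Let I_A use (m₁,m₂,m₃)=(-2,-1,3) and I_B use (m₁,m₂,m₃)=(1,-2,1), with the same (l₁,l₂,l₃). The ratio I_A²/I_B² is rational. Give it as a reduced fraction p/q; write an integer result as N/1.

Same 6,2,6: normalisation and zero-m 3j drop out of the ratio.
A: Δ: 2! 10! 2! / 15! → 1/90090; sum: t=0:+1/161280 t=1:−1/60480 = -1/96768; 3j²(6 2 6; -2 -1 3) = Δ·Π!·Σ² = 15/1001  (sign +1)
B: Δ: 2! 10! 2! / 15! → 1/90090; sum: t=0:+1/57600 = 1/57600; 3j²(6 2 6; 1 -2 1) = Δ·Π!·Σ² = 21/715  (sign -1)
I_A²/I_B² = (15/1001)/(21/715) = 25/49

25/49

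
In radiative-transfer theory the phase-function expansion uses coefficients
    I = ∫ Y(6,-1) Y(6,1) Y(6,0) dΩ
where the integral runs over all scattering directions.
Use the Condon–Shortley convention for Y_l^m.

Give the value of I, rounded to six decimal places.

-0.057253

m-sum 0 ✓  L=18 even ✓  0≤6≤12 ✓
Π(2lᵢ+1) = 13×13×13 = 2197
triangle coeff Δ(6,6,6) = 1/325909584
Σ_t [0,6]: t=0:+1/373248000 t=1:−1/1728000 t=2:+1/110592 t=3:−1/46656 t=4:+1/110592 t=5:−1/1728000 t=6:+1/373248000 = -7/1555200
(3j)²=400/46189 [(6 6 6; 0 0 0)], sign=-1
Σ_t [1,6]: t=1:−1/62208000 t=2:+1/691200 t=3:−1/82944 t=4:+1/62208 t=5:−1/276480 t=6:+1/10368000 = 1/518400
(3j)²=100/46189 [(6 6 6; -1 1 0)], sign=+1
⇒ 4πI² = 520000/12623809
I = (-1)√(520000/12623809/(4π)) = -0.05725343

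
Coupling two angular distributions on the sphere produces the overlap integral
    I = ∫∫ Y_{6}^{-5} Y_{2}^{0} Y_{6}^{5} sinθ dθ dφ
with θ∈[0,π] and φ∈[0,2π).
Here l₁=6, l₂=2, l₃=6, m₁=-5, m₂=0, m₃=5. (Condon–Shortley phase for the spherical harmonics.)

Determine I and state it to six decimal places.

m-sum 0 ✓  L=14 even ✓  4≤6≤8 ✓
Π(2lᵢ+1) = 13×5×13 = 845
triangle coeff Δ(6,2,6) = 1/90090
Σ_t [0,2]: t=0:+1/69120 t=1:−1/14400 t=2:+1/69120 = -7/172800
(3j)²=14/715 [(6 2 6; 0 0 0)], sign=-1
Σ_t [1,2]: t=1:−1/3628800 t=2:+1/1451520 = 1/2419200
(3j)²=11/910 [(6 2 6; -5 0 5)], sign=-1
⇒ 4πI² = 1/5
I = (+1)√(1/5/(4π)) = 0.12615663

0.126157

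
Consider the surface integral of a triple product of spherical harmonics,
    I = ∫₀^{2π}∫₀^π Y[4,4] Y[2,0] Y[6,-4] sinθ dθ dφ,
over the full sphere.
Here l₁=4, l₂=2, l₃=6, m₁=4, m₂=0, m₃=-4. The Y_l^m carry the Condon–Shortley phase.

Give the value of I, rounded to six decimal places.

m-sum 0 ✓  L=12 even ✓  2≤6≤6 ✓
Π(2lᵢ+1) = 9×5×13 = 585
triangle coeff Δ(4,2,6) = 1/6435
Σ_t [0,0]: t=0:+1/2304 = 1/2304
(3j)²=5/143 [(4 2 6; 0 0 0)], sign=+1
Σ_t [0,0]: t=0:+1/161280 = 1/161280
(3j)²=1/143 [(4 2 6; 4 0 -4)], sign=+1
⇒ 4πI² = 225/1573
I = (+1)√(225/1573/(4π)) = 0.10668957

0.106690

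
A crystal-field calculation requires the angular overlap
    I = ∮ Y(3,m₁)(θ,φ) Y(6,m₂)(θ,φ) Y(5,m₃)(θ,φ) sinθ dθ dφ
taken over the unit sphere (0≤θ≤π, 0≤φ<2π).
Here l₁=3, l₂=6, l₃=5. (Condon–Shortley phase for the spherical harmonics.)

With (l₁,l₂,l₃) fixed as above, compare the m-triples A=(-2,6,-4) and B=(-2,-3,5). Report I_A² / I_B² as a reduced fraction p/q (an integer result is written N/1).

Shared (l₁,l₂,l₃)=(3,6,5): N and (l;000)² cancel in I_A²/I_B².
A: Δ = 4!·2!·8!/15! = 1/675675; Racah Σ t=4..4: t=4:+1/967680 = 1/967680; ⇒ 3j(3 6 5; -2 6 -4)² = 3/91, sgn -1
B: Δ = 4!·2!·8!/15! = 1/675675; Racah Σ t=3..3: t=3:−1/483840 = -1/483840; ⇒ 3j(3 6 5; -2 -3 5)² = 6/1001, sgn -1
I_A²/I_B² = (3/91)/(6/1001) = 11/2

11/2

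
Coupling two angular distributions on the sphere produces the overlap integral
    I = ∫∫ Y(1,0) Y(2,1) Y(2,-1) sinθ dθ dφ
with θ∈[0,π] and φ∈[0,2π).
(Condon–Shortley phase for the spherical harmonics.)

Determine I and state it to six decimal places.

l₁+l₂+l₃=5 is odd: 3j(l;000)=0 ⇒ I=0

0.000000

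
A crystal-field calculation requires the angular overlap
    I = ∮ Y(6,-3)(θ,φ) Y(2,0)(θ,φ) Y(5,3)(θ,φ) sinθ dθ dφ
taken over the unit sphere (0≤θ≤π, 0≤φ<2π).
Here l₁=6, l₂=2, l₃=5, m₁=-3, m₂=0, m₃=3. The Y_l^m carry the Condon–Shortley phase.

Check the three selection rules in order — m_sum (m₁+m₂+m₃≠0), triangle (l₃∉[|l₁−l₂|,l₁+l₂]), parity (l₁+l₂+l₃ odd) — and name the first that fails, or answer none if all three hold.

m₁+m₂+m₃ = -3 + 0 + 3 = 0  ✓
triangle: |6−2|=4 ≤ l₃=5 ≤ 6+2=8  ✓
parity: l₁+l₂+l₃ = 13 is odd  ✗

parity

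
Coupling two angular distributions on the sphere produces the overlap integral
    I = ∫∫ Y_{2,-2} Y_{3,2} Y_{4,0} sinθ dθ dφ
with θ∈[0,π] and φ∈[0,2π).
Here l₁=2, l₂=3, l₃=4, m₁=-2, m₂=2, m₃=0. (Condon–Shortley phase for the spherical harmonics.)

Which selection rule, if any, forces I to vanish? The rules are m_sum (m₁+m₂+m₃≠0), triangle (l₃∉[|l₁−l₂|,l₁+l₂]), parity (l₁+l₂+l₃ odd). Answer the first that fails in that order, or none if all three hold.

parity

azimuthal sum: -2 + 2 + 0 = 0  ✓
1 ≤ 4 ≤ 5 (triangle on l)  ✓
L = 2 + 3 + 4 = 9 (odd)  ✗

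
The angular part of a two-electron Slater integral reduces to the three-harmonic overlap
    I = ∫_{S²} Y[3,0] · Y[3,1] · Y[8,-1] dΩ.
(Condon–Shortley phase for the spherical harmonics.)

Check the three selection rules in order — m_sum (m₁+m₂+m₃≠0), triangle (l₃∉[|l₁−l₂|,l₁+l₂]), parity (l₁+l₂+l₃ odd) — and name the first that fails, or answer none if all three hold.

m₁+m₂+m₃ = 0 + 1 − 1 = 0  ✓
triangle: |3−3|=0 ≤ l₃=8 ≤ 3+3=6  ✗
parity: l₁+l₂+l₃ = 14 is even

triangle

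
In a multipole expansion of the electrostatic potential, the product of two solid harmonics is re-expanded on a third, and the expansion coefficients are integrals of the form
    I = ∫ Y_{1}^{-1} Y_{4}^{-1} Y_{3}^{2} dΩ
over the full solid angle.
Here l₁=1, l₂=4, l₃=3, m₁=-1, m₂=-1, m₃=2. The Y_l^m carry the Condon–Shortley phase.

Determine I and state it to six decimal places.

m-sum 0 ✓  L=8 even ✓  3≤3≤5 ✓
Π(2lᵢ+1) = 3×9×7 = 189
triangle coeff Δ(1,4,3) = 1/252
Σ_t [1,1]: t=1:−1/36 = -1/36
(3j)²=4/63 [(1 4 3; 0 0 0)], sign=+1
Σ_t [2,2]: t=2:+1/240 = 1/240
(3j)²=1/84 [(1 4 3; -1 -1 2)], sign=-1
⇒ 4πI² = 1/7
I = (-1)√(1/7/(4π)) = -0.10662181

-0.106622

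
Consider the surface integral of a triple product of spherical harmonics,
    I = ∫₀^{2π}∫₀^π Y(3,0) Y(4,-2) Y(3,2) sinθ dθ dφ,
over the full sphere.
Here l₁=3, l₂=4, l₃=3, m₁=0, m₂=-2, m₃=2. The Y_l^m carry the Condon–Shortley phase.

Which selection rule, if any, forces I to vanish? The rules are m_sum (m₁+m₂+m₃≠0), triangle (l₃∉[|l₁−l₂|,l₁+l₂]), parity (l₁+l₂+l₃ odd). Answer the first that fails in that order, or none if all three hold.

none

m₁+m₂+m₃ = 0 − 2 + 2 = 0  ✓
triangle: |3−4|=1 ≤ l₃=3 ≤ 3+4=7  ✓
parity: l₁+l₂+l₃ = 10 is even  ✓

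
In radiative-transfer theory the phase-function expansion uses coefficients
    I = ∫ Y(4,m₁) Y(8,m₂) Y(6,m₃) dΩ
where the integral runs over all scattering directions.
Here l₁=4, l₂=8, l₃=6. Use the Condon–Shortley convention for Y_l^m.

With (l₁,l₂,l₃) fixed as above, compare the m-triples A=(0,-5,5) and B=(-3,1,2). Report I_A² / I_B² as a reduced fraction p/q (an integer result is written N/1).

Shared (l₁,l₂,l₃)=(4,8,6): N and (l;000)² cancel in I_A²/I_B².
A: Δ = 6!·2!·10!/19! = 1/23279256; Racah Σ t=2..3: t=2:+1/34836480 t=3:−1/130636800 = 11/522547200; ⇒ 3j(4 8 6; 0 -5 5)² = 1331/81396, sgn -1
B: Δ = 6!·2!·10!/19! = 1/23279256; Racah Σ t=5..6: t=5:−1/4147200 t=6:+1/21772800 = -17/87091200; ⇒ 3j(4 8 6; -3 1 2)² = 119/8151, sgn -1
I_A²/I_B² = (1331/81396)/(119/8151) = 190333/169932

190333/169932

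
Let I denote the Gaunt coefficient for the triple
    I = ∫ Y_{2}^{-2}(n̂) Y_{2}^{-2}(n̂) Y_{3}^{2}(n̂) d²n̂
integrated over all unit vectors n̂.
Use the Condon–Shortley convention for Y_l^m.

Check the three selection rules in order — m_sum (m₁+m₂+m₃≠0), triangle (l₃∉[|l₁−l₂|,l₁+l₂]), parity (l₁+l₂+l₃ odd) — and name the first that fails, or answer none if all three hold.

Σmᵢ = -2  ✗
l₃∈[|l₁−l₂|,l₁+l₂]=[0,4], have l₃=3
Σlᵢ = 7 ⇒ odd

m_sum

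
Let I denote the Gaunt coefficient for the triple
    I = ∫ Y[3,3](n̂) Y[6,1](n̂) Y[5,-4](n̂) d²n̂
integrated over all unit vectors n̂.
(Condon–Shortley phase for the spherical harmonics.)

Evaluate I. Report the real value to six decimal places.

Rules hold: Σm=0, L=14 even, 3≤5≤9.
N = 7·13·11 = 1001
Δ = 4!·2!·8!/15! = 1/675675
Racah Σ t=1..3: t=1:−1/8640 t=2:+1/2304 t=3:−1/8640 = 7/34560
⇒ 3j(3 6 5; 0 0 0)² = 7/429, sgn -1
Racah Σ t=0..0: t=0:+1/241920 = 1/241920
⇒ 3j(3 6 5; 3 1 -4)² = 4/1001, sgn -1
4πI² = N·(3j₀)²·(3jₘ)² = 28/429
I = +1·√(0.0652681/4π) = 0.07206849

0.072068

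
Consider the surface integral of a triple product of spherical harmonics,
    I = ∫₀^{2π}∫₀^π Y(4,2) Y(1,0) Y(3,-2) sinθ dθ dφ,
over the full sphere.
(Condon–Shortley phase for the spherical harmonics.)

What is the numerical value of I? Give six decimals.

0.213244

m-sum 0 ✓  L=8 even ✓  3≤3≤5 ✓
Π(2lᵢ+1) = 9×3×7 = 189
triangle coeff Δ(4,1,3) = 1/252
Σ_t [1,1]: t=1:−1/36 = -1/36
(3j)²=4/63 [(4 1 3; 0 0 0)], sign=+1
Σ_t [1,1]: t=1:−1/120 = -1/120
(3j)²=1/21 [(4 1 3; 2 0 -2)], sign=+1
⇒ 4πI² = 4/7
I = (+1)√(4/7/(4π)) = 0.21324362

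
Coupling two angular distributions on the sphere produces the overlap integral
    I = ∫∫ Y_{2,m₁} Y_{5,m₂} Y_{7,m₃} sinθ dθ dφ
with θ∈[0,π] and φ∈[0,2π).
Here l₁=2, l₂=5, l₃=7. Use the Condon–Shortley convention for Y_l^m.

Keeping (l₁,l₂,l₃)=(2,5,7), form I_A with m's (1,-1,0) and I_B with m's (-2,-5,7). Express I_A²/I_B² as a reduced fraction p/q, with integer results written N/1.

Shared (l₁,l₂,l₃)=(2,5,7): N and (l;000)² cancel in I_A²/I_B².
A: Δ = 0!·4!·10!/15! = 1/15015; Racah Σ t=0..0: t=0:+1/103680 = 1/103680; ⇒ 3j(2 5 7; 1 -1 0)² = 7/429, sgn -1
B: Δ = 0!·4!·10!/15! = 1/15015; Racah Σ t=0..0: t=0:+1/87091200 = 1/87091200; ⇒ 3j(2 5 7; -2 -5 7)² = 1/15, sgn +1
I_A²/I_B² = (7/429)/(1/15) = 35/143

35/143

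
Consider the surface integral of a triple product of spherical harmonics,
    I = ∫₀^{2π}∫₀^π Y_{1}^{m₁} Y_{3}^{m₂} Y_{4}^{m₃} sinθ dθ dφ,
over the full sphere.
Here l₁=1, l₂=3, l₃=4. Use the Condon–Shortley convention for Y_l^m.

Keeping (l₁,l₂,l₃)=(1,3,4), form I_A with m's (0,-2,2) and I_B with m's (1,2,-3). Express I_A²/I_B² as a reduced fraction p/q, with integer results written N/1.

4/7

Shared (l₁,l₂,l₃)=(1,3,4): N and (l;000)² cancel in I_A²/I_B².
A: Δ = 0!·2!·6!/9! = 1/252; Racah Σ t=0..0: t=0:+1/120 = 1/120; ⇒ 3j(1 3 4; 0 -2 2)² = 1/21, sgn +1
B: Δ = 0!·2!·6!/9! = 1/252; Racah Σ t=0..0: t=0:+1/240 = 1/240; ⇒ 3j(1 3 4; 1 2 -3)² = 1/12, sgn -1
I_A²/I_B² = (1/21)/(1/12) = 4/7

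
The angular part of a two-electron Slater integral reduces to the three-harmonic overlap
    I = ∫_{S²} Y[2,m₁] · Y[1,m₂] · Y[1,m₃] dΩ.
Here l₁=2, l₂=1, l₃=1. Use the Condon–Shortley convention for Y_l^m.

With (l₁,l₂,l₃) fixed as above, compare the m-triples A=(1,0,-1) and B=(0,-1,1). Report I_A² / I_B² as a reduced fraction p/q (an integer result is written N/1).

l's match ⇒ only the (l;m) 3-j factors differ between A and B.
A: triangle coeff Δ(2,1,1) = 1/30; Σ_t [1,1]: t=1:−1/2 = -1/2; (3j)²=1/10 [(2 1 1; 1 0 -1)], sign=-1
B: triangle coeff Δ(2,1,1) = 1/30; Σ_t [0,0]: t=0:+1/4 = 1/4; (3j)²=1/30 [(2 1 1; 0 -1 1)], sign=+1
I_A²/I_B² = (1/10)/(1/30) = 3/1

3/1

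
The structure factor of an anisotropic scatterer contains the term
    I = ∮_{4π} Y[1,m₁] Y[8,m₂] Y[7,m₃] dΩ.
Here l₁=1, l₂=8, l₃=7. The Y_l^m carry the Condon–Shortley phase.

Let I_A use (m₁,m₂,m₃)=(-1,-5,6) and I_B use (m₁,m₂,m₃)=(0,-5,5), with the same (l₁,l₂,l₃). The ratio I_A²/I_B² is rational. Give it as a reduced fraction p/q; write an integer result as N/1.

Shared (l₁,l₂,l₃)=(1,8,7): N and (l;000)² cancel in I_A²/I_B².
A: Δ = 2!·0!·14!/17! = 1/2040; Racah Σ t=2..2: t=2:+1/12454041600 = 1/12454041600; ⇒ 3j(1 8 7; -1 -5 6)² = 1/680, sgn -1
B: Δ = 2!·0!·14!/17! = 1/2040; Racah Σ t=1..1: t=1:−1/958003200 = -1/958003200; ⇒ 3j(1 8 7; 0 -5 5)² = 13/680, sgn -1
I_A²/I_B² = (1/680)/(13/680) = 1/13

1/13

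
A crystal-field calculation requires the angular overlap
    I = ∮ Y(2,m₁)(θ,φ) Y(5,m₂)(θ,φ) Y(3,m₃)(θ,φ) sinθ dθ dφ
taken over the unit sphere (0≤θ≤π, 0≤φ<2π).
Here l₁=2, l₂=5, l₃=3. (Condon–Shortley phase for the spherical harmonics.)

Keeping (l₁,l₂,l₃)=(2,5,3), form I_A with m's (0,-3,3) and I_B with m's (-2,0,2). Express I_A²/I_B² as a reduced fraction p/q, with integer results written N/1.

Shared (l₁,l₂,l₃)=(2,5,3): N and (l;000)² cancel in I_A²/I_B².
A: Δ = 4!·0!·6!/11! = 1/2310; Racah Σ t=2..2: t=2:+1/2880 = 1/2880; ⇒ 3j(2 5 3; 0 -3 3)² = 2/165, sgn +1
B: Δ = 4!·0!·6!/11! = 1/2310; Racah Σ t=4..4: t=4:+1/2880 = 1/2880; ⇒ 3j(2 5 3; -2 0 2)² = 1/462, sgn -1
I_A²/I_B² = (2/165)/(1/462) = 28/5

28/5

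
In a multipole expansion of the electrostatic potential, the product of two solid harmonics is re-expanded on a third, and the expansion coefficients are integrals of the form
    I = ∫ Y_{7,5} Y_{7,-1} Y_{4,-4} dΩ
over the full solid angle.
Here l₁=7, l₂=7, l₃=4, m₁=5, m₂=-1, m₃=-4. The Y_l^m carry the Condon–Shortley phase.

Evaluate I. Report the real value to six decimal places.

-0.118882

Checks pass: Σm=0; 18 even; l₃=4∈[0,14].
(2·7+1)(2·7+1)(2·4+1) = 2025
Δ: 10! 4! 4! / 19! → 1/58198140
sum: t=3:−1/17418240 t=4:+1/622080 t=5:−1/230400 t=6:+1/622080 t=7:−1/17418240 = -1/806400
3j²(7 7 4; 0 0 0) = Δ·Π!·Σ² = 2268/230945  (sign -1)
sum: t=2:+1/46448640 = 1/46448640
3j²(7 7 4; 5 -1 -4) = Δ·Π!·Σ² = 75/8398  (sign +1)
combine: 4πI² = 2025·2268/230945·75/8398 = 34445250/193947611
take √, sign -1: I = -0.11888239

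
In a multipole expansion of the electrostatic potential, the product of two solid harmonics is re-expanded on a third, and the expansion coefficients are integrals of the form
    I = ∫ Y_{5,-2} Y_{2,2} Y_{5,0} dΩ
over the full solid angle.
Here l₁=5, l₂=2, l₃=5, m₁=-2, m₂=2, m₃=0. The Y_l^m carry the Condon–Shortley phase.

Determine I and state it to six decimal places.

Rules hold: Σm=0, L=12 even, 3≤5≤7.
N = 11·5·11 = 605
Δ = 2!·8!·2!/13! = 1/38610
Racah Σ t=0..2: t=0:+1/2880 t=1:−1/576 t=2:+1/2880 = -1/960
⇒ 3j(5 2 5; 0 0 0)² = 10/429, sgn +1
Racah Σ t=2..2: t=2:+1/2880 = 1/2880
⇒ 3j(5 2 5; -2 2 0)² = 14/429, sgn -1
4πI² = N·(3j₀)²·(3jₘ)² = 700/1521
I = -1·√(0.460224/4π) = -0.19137248

-0.191372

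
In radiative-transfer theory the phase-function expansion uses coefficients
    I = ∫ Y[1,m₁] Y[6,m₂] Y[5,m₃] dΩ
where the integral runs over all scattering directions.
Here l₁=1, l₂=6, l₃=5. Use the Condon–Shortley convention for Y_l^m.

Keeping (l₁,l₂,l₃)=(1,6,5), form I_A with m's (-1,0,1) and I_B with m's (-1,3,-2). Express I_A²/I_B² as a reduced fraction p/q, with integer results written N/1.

5/12

Shared (l₁,l₂,l₃)=(1,6,5): N and (l;000)² cancel in I_A²/I_B².
A: Δ = 2!·0!·10!/13! = 1/858; Racah Σ t=2..2: t=2:+1/34560 = 1/34560; ⇒ 3j(1 6 5; -1 0 1)² = 5/286, sgn +1
B: Δ = 2!·0!·10!/13! = 1/858; Racah Σ t=2..2: t=2:+1/60480 = 1/60480; ⇒ 3j(1 6 5; -1 3 -2)² = 6/143, sgn -1
I_A²/I_B² = (5/286)/(6/143) = 5/12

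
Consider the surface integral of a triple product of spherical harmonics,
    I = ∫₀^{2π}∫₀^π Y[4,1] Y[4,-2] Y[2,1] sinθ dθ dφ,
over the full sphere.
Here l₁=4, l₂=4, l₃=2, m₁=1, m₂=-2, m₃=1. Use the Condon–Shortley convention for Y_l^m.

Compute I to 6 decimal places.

Rules hold: Σm=0, L=10 even, 0≤2≤8.
N = 9·9·5 = 405
Δ = 6!·2!·2!/11! = 1/13860
Racah Σ t=2..4: t=2:+1/192 t=3:−1/36 t=4:+1/192 = -5/288
⇒ 3j(4 4 2; 0 0 0)² = 20/693, sgn -1
Racah Σ t=1..2: t=1:−1/240 t=2:+1/96 = 1/160
⇒ 3j(4 4 2; 1 -2 1)² = 27/1540, sgn -1
4πI² = N·(3j₀)²·(3jₘ)² = 1215/5929
I = +1·√(0.204925/4π) = 0.12770047

0.127700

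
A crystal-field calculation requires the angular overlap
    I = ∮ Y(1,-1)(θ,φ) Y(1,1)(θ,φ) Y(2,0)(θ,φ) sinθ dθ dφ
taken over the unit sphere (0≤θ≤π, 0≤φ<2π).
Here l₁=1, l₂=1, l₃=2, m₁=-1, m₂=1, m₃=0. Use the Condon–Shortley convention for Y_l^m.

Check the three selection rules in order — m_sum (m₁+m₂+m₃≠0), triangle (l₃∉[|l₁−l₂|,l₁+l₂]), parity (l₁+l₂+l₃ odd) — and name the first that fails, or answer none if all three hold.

m₁+m₂+m₃ = -1 + 1 + 0 = 0  ✓
triangle: |1−1|=0 ≤ l₃=2 ≤ 1+1=2  ✓
parity: l₁+l₂+l₃ = 4 is even  ✓

none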